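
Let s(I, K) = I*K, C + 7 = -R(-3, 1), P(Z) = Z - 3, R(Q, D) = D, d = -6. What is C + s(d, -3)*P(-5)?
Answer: -152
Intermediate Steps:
P(Z) = -3 + Z
C = -8 (C = -7 - 1*1 = -7 - 1 = -8)
C + s(d, -3)*P(-5) = -8 + (-6*(-3))*(-3 - 5) = -8 + 18*(-8) = -8 - 144 = -152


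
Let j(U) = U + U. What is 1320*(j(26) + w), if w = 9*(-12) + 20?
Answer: -47520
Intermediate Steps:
j(U) = 2*U
w = -88 (w = -108 + 20 = -88)
1320*(j(26) + w) = 1320*(2*26 - 88) = 1320*(52 - 88) = 1320*(-36) = -47520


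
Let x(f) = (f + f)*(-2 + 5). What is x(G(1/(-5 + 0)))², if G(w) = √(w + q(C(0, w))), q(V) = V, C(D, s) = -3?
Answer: -576/5 ≈ -115.20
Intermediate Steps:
G(w) = √(-3 + w) (G(w) = √(w - 3) = √(-3 + w))
x(f) = 6*f (x(f) = (2*f)*3 = 6*f)
x(G(1/(-5 + 0)))² = (6*√(-3 + 1/(-5 + 0)))² = (6*√(-3 + 1/(-5)))² = (6*√(-3 - ⅕))² = (6*√(-16/5))² = (6*(4*I*√5/5))² = (24*I*√5/5)² = -576/5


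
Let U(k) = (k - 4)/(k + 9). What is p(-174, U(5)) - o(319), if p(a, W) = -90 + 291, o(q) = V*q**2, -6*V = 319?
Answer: 32462965/6 ≈ 5.4105e+6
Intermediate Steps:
U(k) = (-4 + k)/(9 + k)
V = -319/6 (V = -1/6*319 = -319/6 ≈ -53.167)
o(q) = -319*q**2/6
p(a, W) = 201
p(-174, U(5)) - o(319) = 201 - (-319)*319**2/6 = 201 - (-319)*101761/6 = 201 - 1*(-32461759/6) = 201 + 32461759/6 = 32462965/6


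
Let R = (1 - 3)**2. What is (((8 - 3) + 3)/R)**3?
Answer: 8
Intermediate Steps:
R = 4 (R = (-2)**2 = 4)
(((8 - 3) + 3)/R)**3 = (((8 - 3) + 3)/4)**3 = ((5 + 3)*(1/4))**3 = (8*(1/4))**3 = 2**3 = 8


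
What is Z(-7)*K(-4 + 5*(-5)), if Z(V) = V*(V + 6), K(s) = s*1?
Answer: -203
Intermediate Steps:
K(s) = s
Z(V) = V*(6 + V)
Z(-7)*K(-4 + 5*(-5)) = (-7*(6 - 7))*(-4 + 5*(-5)) = (-7*(-1))*(-4 - 25) = 7*(-29) = -203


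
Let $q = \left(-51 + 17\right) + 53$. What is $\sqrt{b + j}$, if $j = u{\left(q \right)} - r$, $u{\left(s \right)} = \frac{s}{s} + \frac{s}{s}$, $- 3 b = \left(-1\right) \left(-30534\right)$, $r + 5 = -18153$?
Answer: $\sqrt{7982} \approx 89.342$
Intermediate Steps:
$r = -18158$ ($r = -5 - 18153 = -18158$)
$q = 19$ ($q = -34 + 53 = 19$)
$b = -10178$ ($b = - \frac{\left(-1\right) \left(-30534\right)}{3} = \left(- \frac{1}{3}\right) 30534 = -10178$)
$u{\left(s \right)} = 2$ ($u{\left(s \right)} = 1 + 1 = 2$)
$j = 18160$ ($j = 2 - -18158 = 2 + 18158 = 18160$)
$\sqrt{b + j} = \sqrt{-10178 + 18160} = \sqrt{7982}$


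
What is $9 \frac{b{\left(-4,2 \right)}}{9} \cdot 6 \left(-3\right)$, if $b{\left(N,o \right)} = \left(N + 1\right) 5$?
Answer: $270$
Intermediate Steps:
$b{\left(N,o \right)} = 5 + 5 N$ ($b{\left(N,o \right)} = \left(1 + N\right) 5 = 5 + 5 N$)
$9 \frac{b{\left(-4,2 \right)}}{9} \cdot 6 \left(-3\right) = 9 \frac{5 + 5 \left(-4\right)}{9} \cdot 6 \left(-3\right) = 9 \left(5 - 20\right) \frac{1}{9} \left(-18\right) = 9 \left(\left(-15\right) \frac{1}{9}\right) \left(-18\right) = 9 \left(- \frac{5}{3}\right) \left(-18\right) = \left(-15\right) \left(-18\right) = 270$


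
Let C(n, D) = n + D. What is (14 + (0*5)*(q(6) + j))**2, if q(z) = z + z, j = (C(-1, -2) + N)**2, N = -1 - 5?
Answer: 196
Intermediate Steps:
C(n, D) = D + n
N = -6
j = 81 (j = ((-2 - 1) - 6)**2 = (-3 - 6)**2 = (-9)**2 = 81)
q(z) = 2*z
(14 + (0*5)*(q(6) + j))**2 = (14 + (0*5)*(2*6 + 81))**2 = (14 + 0*(12 + 81))**2 = (14 + 0*93)**2 = (14 + 0)**2 = 14**2 = 196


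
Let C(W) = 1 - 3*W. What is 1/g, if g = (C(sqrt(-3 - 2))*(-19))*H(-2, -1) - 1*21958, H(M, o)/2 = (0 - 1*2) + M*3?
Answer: I/(6*(-3609*I + 152*sqrt(5))) ≈ -4.5775e-5 + 4.3109e-6*I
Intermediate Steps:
H(M, o) = -4 + 6*M (H(M, o) = 2*((0 - 1*2) + M*3) = 2*((0 - 2) + 3*M) = 2*(-2 + 3*M) = -4 + 6*M)
g = -21654 - 912*I*sqrt(5) (g = ((1 - 3*sqrt(-3 - 2))*(-19))*(-4 + 6*(-2)) - 1*21958 = ((1 - 3*I*sqrt(5))*(-19))*(-4 - 12) - 21958 = ((1 - 3*I*sqrt(5))*(-19))*(-16) - 21958 = (-19 + 57*I*sqrt(5))*(-16) - 21958 = (304 - 912*I*sqrt(5)) - 21958 = -21654 - 912*I*sqrt(5) ≈ -21654.0 - 2039.3*I)
1/g = 1/(-21654 - 912*I*sqrt(5))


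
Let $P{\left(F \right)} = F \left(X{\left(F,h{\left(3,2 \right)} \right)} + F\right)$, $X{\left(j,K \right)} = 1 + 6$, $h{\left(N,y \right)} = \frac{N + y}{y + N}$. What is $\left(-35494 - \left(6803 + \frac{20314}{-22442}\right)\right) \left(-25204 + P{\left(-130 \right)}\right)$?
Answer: $\frac{624715096960}{1603} \approx 3.8972 \cdot 10^{8}$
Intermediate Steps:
$h{\left(N,y \right)} = 1$ ($h{\left(N,y \right)} = \frac{N + y}{N + y} = 1$)
$X{\left(j,K \right)} = 7$
$P{\left(F \right)} = F \left(7 + F\right)$
$\left(-35494 - \left(6803 + \frac{20314}{-22442}\right)\right) \left(-25204 + P{\left(-130 \right)}\right) = \left(-35494 - \left(6803 + \frac{20314}{-22442}\right)\right) \left(-25204 - 130 \left(7 - 130\right)\right) = \left(-35494 - \frac{10903758}{1603}\right) \left(-25204 - -15990\right) = \left(-35494 + \left(\frac{1451}{1603} - 6803\right)\right) \left(-25204 + 15990\right) = \left(-35494 - \frac{10903758}{1603}\right) \left(-9214\right) = \left(- \frac{67800640}{1603}\right) \left(-9214\right) = \frac{624715096960}{1603}$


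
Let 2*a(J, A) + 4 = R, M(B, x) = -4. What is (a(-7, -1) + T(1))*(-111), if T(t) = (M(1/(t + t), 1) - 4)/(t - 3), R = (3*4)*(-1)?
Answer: 444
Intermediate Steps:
R = -12 (R = 12*(-1) = -12)
T(t) = -8/(-3 + t) (T(t) = (-4 - 4)/(t - 3) = -8/(-3 + t))
a(J, A) = -8 (a(J, A) = -2 + (½)*(-12) = -2 - 6 = -8)
(a(-7, -1) + T(1))*(-111) = (-8 - 8/(-3 + 1))*(-111) = (-8 - 8/(-2))*(-111) = (-8 - 8*(-½))*(-111) = (-8 + 4)*(-111) = -4*(-111) = 444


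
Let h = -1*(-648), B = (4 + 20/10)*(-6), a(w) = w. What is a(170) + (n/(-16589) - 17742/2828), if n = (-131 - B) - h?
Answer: 3841553403/23456846 ≈ 163.77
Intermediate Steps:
B = -36 (B = (4 + 20*(⅒))*(-6) = (4 + 2)*(-6) = 6*(-6) = -36)
h = 648
n = -743 (n = (-131 - 1*(-36)) - 1*648 = (-131 + 36) - 648 = -95 - 648 = -743)
a(170) + (n/(-16589) - 17742/2828) = 170 + (-743/(-16589) - 17742/2828) = 170 + (-743*(-1/16589) - 17742*1/2828) = 170 + (743/16589 - 8871/1414) = 170 - 146110417/23456846 = 3841553403/23456846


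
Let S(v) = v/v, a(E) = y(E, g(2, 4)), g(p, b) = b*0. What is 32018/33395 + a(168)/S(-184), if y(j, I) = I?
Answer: 32018/33395 ≈ 0.95877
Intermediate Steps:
g(p, b) = 0
a(E) = 0
S(v) = 1
32018/33395 + a(168)/S(-184) = 32018/33395 + 0/1 = 32018*(1/33395) + 0*1 = 32018/33395 + 0 = 32018/33395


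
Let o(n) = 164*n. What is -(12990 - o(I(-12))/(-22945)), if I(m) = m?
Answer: -298053582/22945 ≈ -12990.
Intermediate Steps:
-(12990 - o(I(-12))/(-22945)) = -(12990 - 164*(-12)/(-22945)) = -(12990 - (-1968)*(-1)/22945) = -(12990 - 1*1968/22945) = -(12990 - 1968/22945) = -1*298053582/22945 = -298053582/22945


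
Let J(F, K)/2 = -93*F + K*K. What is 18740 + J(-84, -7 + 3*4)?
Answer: 34414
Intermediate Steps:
J(F, K) = -186*F + 2*K**2 (J(F, K) = 2*(-93*F + K*K) = 2*(-93*F + K**2) = 2*(K**2 - 93*F) = -186*F + 2*K**2)
18740 + J(-84, -7 + 3*4) = 18740 + (-186*(-84) + 2*(-7 + 3*4)**2) = 18740 + (15624 + 2*(-7 + 12)**2) = 18740 + (15624 + 2*5**2) = 18740 + (15624 + 2*25) = 18740 + (15624 + 50) = 18740 + 15674 = 34414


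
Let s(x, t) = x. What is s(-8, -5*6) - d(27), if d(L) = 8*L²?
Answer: -5840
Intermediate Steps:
s(-8, -5*6) - d(27) = -8 - 8*27² = -8 - 8*729 = -8 - 1*5832 = -8 - 5832 = -5840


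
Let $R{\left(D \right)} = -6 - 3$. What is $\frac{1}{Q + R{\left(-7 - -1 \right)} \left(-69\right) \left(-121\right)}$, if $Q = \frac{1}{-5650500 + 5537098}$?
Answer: $- \frac{113402}{8521139683} \approx -1.3308 \cdot 10^{-5}$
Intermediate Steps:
$R{\left(D \right)} = -9$
$Q = - \frac{1}{113402}$ ($Q = \frac{1}{-113402} = - \frac{1}{113402} \approx -8.8182 \cdot 10^{-6}$)
$\frac{1}{Q + R{\left(-7 - -1 \right)} \left(-69\right) \left(-121\right)} = \frac{1}{- \frac{1}{113402} + \left(-9\right) \left(-69\right) \left(-121\right)} = \frac{1}{- \frac{1}{113402} + 621 \left(-121\right)} = \frac{1}{- \frac{1}{113402} - 75141} = \frac{1}{- \frac{8521139683}{113402}} = - \frac{113402}{8521139683}$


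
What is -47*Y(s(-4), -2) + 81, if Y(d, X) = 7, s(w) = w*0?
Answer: -248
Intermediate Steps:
s(w) = 0
-47*Y(s(-4), -2) + 81 = -47*7 + 81 = -329 + 81 = -248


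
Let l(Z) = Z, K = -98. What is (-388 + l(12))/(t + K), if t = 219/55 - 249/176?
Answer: 330880/83981 ≈ 3.9399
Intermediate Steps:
t = 2259/880 (t = 219*(1/55) - 249*1/176 = 219/55 - 249/176 = 2259/880 ≈ 2.5670)
(-388 + l(12))/(t + K) = (-388 + 12)/(2259/880 - 98) = -376/(-83981/880) = -376*(-880/83981) = 330880/83981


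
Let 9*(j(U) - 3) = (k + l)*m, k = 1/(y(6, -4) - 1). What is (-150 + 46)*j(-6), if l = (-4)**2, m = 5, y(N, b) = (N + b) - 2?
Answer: -3536/3 ≈ -1178.7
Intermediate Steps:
y(N, b) = -2 + N + b
k = -1 (k = 1/((-2 + 6 - 4) - 1) = 1/(0 - 1) = 1/(-1) = -1)
l = 16
j(U) = 34/3 (j(U) = 3 + ((-1 + 16)*5)/9 = 3 + (15*5)/9 = 3 + (1/9)*75 = 3 + 25/3 = 34/3)
(-150 + 46)*j(-6) = (-150 + 46)*(34/3) = -104*34/3 = -3536/3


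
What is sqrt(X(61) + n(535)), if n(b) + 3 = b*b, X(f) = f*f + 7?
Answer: 5*sqrt(11598) ≈ 538.47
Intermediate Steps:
X(f) = 7 + f**2 (X(f) = f**2 + 7 = 7 + f**2)
n(b) = -3 + b**2 (n(b) = -3 + b*b = -3 + b**2)
sqrt(X(61) + n(535)) = sqrt((7 + 61**2) + (-3 + 535**2)) = sqrt((7 + 3721) + (-3 + 286225)) = sqrt(3728 + 286222) = sqrt(289950) = 5*sqrt(11598)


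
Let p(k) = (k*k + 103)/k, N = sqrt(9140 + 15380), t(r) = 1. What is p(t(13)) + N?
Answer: 104 + 2*sqrt(6130) ≈ 260.59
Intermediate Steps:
N = 2*sqrt(6130) (N = sqrt(24520) = 2*sqrt(6130) ≈ 156.59)
p(k) = (103 + k**2)/k (p(k) = (k**2 + 103)/k = (103 + k**2)/k)
p(t(13)) + N = (1 + 103/1) + 2*sqrt(6130) = (1 + 103*1) + 2*sqrt(6130) = (1 + 103) + 2*sqrt(6130) = 104 + 2*sqrt(6130)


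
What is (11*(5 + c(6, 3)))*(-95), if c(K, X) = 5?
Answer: -10450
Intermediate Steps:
(11*(5 + c(6, 3)))*(-95) = (11*(5 + 5))*(-95) = (11*10)*(-95) = 110*(-95) = -10450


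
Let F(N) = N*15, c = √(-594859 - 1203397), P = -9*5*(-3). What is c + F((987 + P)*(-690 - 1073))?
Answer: -29671290 + 4*I*√112391 ≈ -2.9671e+7 + 1341.0*I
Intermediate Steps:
P = 135 (P = -45*(-3) = 135)
c = 4*I*√112391 (c = √(-1798256) = 4*I*√112391 ≈ 1341.0*I)
F(N) = 15*N
c + F((987 + P)*(-690 - 1073)) = 4*I*√112391 + 15*((987 + 135)*(-690 - 1073)) = 4*I*√112391 + 15*(1122*(-1763)) = 4*I*√112391 + 15*(-1978086) = 4*I*√112391 - 29671290 = -29671290 + 4*I*√112391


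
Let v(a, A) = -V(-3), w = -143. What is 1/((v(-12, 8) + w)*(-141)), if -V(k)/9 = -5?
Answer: 1/26508 ≈ 3.7724e-5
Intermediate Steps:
V(k) = 45 (V(k) = -9*(-5) = 45)
v(a, A) = -45 (v(a, A) = -1*45 = -45)
1/((v(-12, 8) + w)*(-141)) = 1/((-45 - 143)*(-141)) = 1/(-188*(-141)) = 1/26508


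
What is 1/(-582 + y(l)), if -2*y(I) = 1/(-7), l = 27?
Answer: -14/8147 ≈ -0.0017184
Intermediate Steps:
y(I) = 1/14 (y(I) = -½/(-7) = -½*(-⅐) = 1/14)
1/(-582 + y(l)) = 1/(-582 + 1/14) = 1/(-8147/14) = -14/8147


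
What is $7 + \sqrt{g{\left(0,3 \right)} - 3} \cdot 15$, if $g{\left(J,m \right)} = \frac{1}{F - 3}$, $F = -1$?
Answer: $7 + \frac{15 i \sqrt{13}}{2} \approx 7.0 + 27.042 i$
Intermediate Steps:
$g{\left(J,m \right)} = - \frac{1}{4}$ ($g{\left(J,m \right)} = \frac{1}{-1 - 3} = \frac{1}{-4} = - \frac{1}{4}$)
$7 + \sqrt{g{\left(0,3 \right)} - 3} \cdot 15 = 7 + \sqrt{- \frac{1}{4} - 3} \cdot 15 = 7 + \sqrt{- \frac{13}{4}} \cdot 15 = 7 + \frac{i \sqrt{13}}{2} \cdot 15 = 7 + \frac{15 i \sqrt{13}}{2}$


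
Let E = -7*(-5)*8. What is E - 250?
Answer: 30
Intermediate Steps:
E = 280 (E = 35*8 = 280)
E - 250 = 280 - 250 = 30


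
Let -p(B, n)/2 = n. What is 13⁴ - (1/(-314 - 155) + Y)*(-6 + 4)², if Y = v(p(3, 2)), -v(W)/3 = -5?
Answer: 13366973/469 ≈ 28501.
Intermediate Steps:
p(B, n) = -2*n
v(W) = 15 (v(W) = -3*(-5) = 15)
Y = 15
13⁴ - (1/(-314 - 155) + Y)*(-6 + 4)² = 13⁴ - (1/(-314 - 155) + 15)*(-6 + 4)² = 28561 - (1/(-469) + 15)*(-2)² = 28561 - (-1/469 + 15)*4 = 28561 - 7034*4/469 = 28561 - 1*28136/469 = 28561 - 28136/469 = 13366973/469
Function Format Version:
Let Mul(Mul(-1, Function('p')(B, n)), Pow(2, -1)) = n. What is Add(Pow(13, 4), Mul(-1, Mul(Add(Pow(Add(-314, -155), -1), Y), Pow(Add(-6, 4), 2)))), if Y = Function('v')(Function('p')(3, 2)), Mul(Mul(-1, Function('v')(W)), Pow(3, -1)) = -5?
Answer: Rational(13366973, 469) ≈ 28501.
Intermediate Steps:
Function('p')(B, n) = Mul(-2, n)
Function('v')(W) = 15 (Function('v')(W) = Mul(-3, -5) = 15)
Y = 15
Add(Pow(13, 4), Mul(-1, Mul(Add(Pow(Add(-314, -155), -1), Y), Pow(Add(-6, 4), 2)))) = Add(Pow(13, 4), Mul(-1, Mul(Add(Pow(Add(-314, -155), -1), 15), Pow(Add(-6, 4), 2)))) = Add(28561, Mul(-1, Mul(Add(Pow(-469, -1), 15), Pow(-2, 2)))) = Add(28561, Mul(-1, Mul(Add(Rational(-1, 469), 15), 4))) = Add(28561, Mul(-1, Mul(Rational(7034, 469), 4))) = Add(28561, Mul(-1, Rational(28136, 469))) = Add(28561, Rational(-28136, 469)) = Rational(13366973, 469)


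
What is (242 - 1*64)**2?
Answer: 31684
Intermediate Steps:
(242 - 1*64)**2 = (242 - 64)**2 = 178**2 = 31684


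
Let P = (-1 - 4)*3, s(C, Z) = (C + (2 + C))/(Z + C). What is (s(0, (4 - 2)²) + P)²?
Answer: 841/4 ≈ 210.25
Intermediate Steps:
s(C, Z) = (2 + 2*C)/(C + Z)
P = -15 (P = -5*3 = -15)
(s(0, (4 - 2)²) + P)² = (2*(1 + 0)/(0 + (4 - 2)²) - 15)² = (2*1/(0 + 2²) - 15)² = (2*1/(0 + 4) - 15)² = (2*1/4 - 15)² = (2*(¼)*1 - 15)² = (½ - 15)² = (-29/2)² = 841/4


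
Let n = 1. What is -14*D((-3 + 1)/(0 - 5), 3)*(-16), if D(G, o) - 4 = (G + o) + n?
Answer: 9408/5 ≈ 1881.6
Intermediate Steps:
D(G, o) = 5 + G + o (D(G, o) = 4 + ((G + o) + 1) = 4 + (1 + G + o) = 5 + G + o)
-14*D((-3 + 1)/(0 - 5), 3)*(-16) = -14*(5 + (-3 + 1)/(0 - 5) + 3)*(-16) = -14*(5 - 2/(-5) + 3)*(-16) = -14*(5 - 2*(-1/5) + 3)*(-16) = -14*(5 + 2/5 + 3)*(-16) = -14*42/5*(-16) = -588/5*(-16) = 9408/5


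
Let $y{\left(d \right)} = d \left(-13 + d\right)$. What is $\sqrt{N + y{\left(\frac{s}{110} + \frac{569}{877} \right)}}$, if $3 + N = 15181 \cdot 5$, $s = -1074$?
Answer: $\frac{2 \sqrt{44265932921659}}{48235} \approx 275.87$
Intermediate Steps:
$N = 75902$ ($N = -3 + 15181 \cdot 5 = -3 + 75905 = 75902$)
$\sqrt{N + y{\left(\frac{s}{110} + \frac{569}{877} \right)}} = \sqrt{75902 + \left(- \frac{1074}{110} + \frac{569}{877}\right) \left(-13 + \left(- \frac{1074}{110} + \frac{569}{877}\right)\right)} = \sqrt{75902 + \left(\left(-1074\right) \frac{1}{110} + 569 \cdot \frac{1}{877}\right) \left(-13 + \left(\left(-1074\right) \frac{1}{110} + 569 \cdot \frac{1}{877}\right)\right)} = \sqrt{75902 + \left(- \frac{537}{55} + \frac{569}{877}\right) \left(-13 + \left(- \frac{537}{55} + \frac{569}{877}\right)\right)} = \sqrt{75902 - \frac{439654 \left(-13 - \frac{439654}{48235}\right)}{48235}} = \sqrt{75902 - - \frac{468982878686}{2326615225}} = \sqrt{75902 + \frac{468982878686}{2326615225}} = \sqrt{\frac{177063731686636}{2326615225}} = \frac{2 \sqrt{44265932921659}}{48235}$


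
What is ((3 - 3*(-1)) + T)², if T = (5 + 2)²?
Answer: 3025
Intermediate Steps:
T = 49 (T = 7² = 49)
((3 - 3*(-1)) + T)² = ((3 - 3*(-1)) + 49)² = ((3 + 3) + 49)² = (6 + 49)² = 55² = 3025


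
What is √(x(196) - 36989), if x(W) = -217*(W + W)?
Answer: I*√122053 ≈ 349.36*I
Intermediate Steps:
x(W) = -434*W
√(x(196) - 36989) = √(-434*196 - 36989) = √(-85064 - 36989) = √(-122053) = I*√122053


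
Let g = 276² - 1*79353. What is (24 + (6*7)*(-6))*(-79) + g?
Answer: 14835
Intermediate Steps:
g = -3177 (g = 76176 - 79353 = -3177)
(24 + (6*7)*(-6))*(-79) + g = (24 + (6*7)*(-6))*(-79) - 3177 = (24 + 42*(-6))*(-79) - 3177 = (24 - 252)*(-79) - 3177 = -228*(-79) - 3177 = 18012 - 3177 = 14835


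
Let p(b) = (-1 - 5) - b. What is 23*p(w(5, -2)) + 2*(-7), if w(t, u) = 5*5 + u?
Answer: -681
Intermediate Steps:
w(t, u) = 25 + u
p(b) = -6 - b
23*p(w(5, -2)) + 2*(-7) = 23*(-6 - (25 - 2)) + 2*(-7) = 23*(-6 - 1*23) - 14 = 23*(-6 - 23) - 14 = 23*(-29) - 14 = -667 - 14 = -681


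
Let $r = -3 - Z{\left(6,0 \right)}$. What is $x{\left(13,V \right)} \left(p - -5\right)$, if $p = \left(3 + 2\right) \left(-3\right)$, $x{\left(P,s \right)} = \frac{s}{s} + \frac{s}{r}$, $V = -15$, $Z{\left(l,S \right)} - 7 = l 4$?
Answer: $- \frac{245}{17} \approx -14.412$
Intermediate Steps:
$Z{\left(l,S \right)} = 7 + 4 l$ ($Z{\left(l,S \right)} = 7 + l 4 = 7 + 4 l$)
$r = -34$ ($r = -3 - \left(7 + 4 \cdot 6\right) = -3 - \left(7 + 24\right) = -3 - 31 = -34$)
$x{\left(P,s \right)} = 1 - \frac{s}{34}$ ($x{\left(P,s \right)} = \frac{s}{s} + \frac{s}{-34} = 1 + s \left(- \frac{1}{34}\right) = 1 - \frac{s}{34}$)
$p = -15$ ($p = 5 \left(-3\right) = -15$)
$x{\left(13,V \right)} \left(p - -5\right) = \left(1 - - \frac{15}{34}\right) \left(-15 - -5\right) = \left(1 + \frac{15}{34}\right) \left(-15 + 5\right) = \frac{49}{34} \left(-10\right) = - \frac{245}{17}$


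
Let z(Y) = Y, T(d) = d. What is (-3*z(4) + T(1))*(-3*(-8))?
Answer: -264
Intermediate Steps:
(-3*z(4) + T(1))*(-3*(-8)) = (-3*4 + 1)*(-3*(-8)) = (-12 + 1)*24 = -11*24 = -264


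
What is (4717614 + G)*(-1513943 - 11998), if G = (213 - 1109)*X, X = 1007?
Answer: -5821986786822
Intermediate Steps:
G = -902272 (G = (213 - 1109)*1007 = -896*1007 = -902272)
(4717614 + G)*(-1513943 - 11998) = (4717614 - 902272)*(-1513943 - 11998) = 3815342*(-1525941) = -5821986786822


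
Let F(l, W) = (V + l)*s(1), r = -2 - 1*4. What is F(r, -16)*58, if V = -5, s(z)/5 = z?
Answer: -3190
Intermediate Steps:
s(z) = 5*z
r = -6 (r = -2 - 4 = -6)
F(l, W) = -25 + 5*l (F(l, W) = (-5 + l)*(5*1) = (-5 + l)*5 = -25 + 5*l)
F(r, -16)*58 = (-25 + 5*(-6))*58 = (-25 - 30)*58 = -55*58 = -3190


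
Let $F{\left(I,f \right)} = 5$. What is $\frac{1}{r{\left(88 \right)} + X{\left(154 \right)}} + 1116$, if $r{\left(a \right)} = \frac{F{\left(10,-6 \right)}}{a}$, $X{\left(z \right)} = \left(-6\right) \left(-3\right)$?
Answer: $\frac{1773412}{1589} \approx 1116.1$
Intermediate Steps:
$X{\left(z \right)} = 18$
$r{\left(a \right)} = \frac{5}{a}$
$\frac{1}{r{\left(88 \right)} + X{\left(154 \right)}} + 1116 = \frac{1}{\frac{5}{88} + 18} + 1116 = \frac{1}{\frac{1589}{88}} + 1116 = \frac{88}{1589} + 1116 = \frac{1773412}{1589}$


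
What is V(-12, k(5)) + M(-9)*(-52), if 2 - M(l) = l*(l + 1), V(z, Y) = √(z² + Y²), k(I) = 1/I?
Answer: 3640 + √3601/5 ≈ 3652.0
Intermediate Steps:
k(I) = 1/I
V(z, Y) = √(Y² + z²)
M(l) = 2 - l*(1 + l) (M(l) = 2 - l*(l + 1) = 2 - l*(1 + l))
V(-12, k(5)) + M(-9)*(-52) = √((1/5)² + (-12)²) + (2 - 1*(-9) - 1*(-9)²)*(-52) = √((⅕)² + 144) + (2 + 9 - 1*81)*(-52) = √(1/25 + 144) + (2 + 9 - 81)*(-52) = √(3601/25) - 70*(-52) = √3601/5 + 3640 = 3640 + √3601/5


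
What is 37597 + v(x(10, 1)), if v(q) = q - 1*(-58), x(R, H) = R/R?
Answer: 37656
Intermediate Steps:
x(R, H) = 1
v(q) = 58 + q (v(q) = q + 58 = 58 + q)
37597 + v(x(10, 1)) = 37597 + (58 + 1) = 37597 + 59 = 37656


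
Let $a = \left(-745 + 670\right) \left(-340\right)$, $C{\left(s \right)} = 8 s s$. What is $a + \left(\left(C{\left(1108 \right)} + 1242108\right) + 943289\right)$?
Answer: $12032209$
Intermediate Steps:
$C{\left(s \right)} = 8 s^{2}$
$a = 25500$ ($a = \left(-75\right) \left(-340\right) = 25500$)
$a + \left(\left(C{\left(1108 \right)} + 1242108\right) + 943289\right) = 25500 + \left(\left(8 \cdot 1108^{2} + 1242108\right) + 943289\right) = 25500 + \left(\left(8 \cdot 1227664 + 1242108\right) + 943289\right) = 25500 + \left(\left(9821312 + 1242108\right) + 943289\right) = 25500 + \left(11063420 + 943289\right) = 25500 + 12006709 = 12032209$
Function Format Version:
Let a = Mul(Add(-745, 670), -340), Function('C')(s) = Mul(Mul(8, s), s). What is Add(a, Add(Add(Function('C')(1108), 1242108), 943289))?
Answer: 12032209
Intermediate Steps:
Function('C')(s) = Mul(8, Pow(s, 2))
a = 25500 (a = Mul(-75, -340) = 25500)
Add(a, Add(Add(Function('C')(1108), 1242108), 943289)) = Add(25500, Add(Add(Mul(8, Pow(1108, 2)), 1242108), 943289)) = Add(25500, Add(Add(Mul(8, 1227664), 1242108), 943289)) = Add(25500, Add(Add(9821312, 1242108), 943289)) = Add(25500, Add(11063420, 943289)) = Add(25500, 12006709) = 12032209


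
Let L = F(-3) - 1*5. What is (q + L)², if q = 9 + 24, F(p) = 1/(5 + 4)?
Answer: 64009/81 ≈ 790.23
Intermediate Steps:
F(p) = ⅑ (F(p) = 1/9 = ⅑)
L = -44/9 (L = ⅑ - 1*5 = ⅑ - 5 = -44/9 ≈ -4.8889)
q = 33
(q + L)² = (33 - 44/9)² = (253/9)² = 64009/81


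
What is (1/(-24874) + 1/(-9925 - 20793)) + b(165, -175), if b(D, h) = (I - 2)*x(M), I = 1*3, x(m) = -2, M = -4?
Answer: -382053664/191019883 ≈ -2.0001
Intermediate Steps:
I = 3
b(D, h) = -2 (b(D, h) = (3 - 2)*(-2) = 1*(-2) = -2)
(1/(-24874) + 1/(-9925 - 20793)) + b(165, -175) = (1/(-24874) + 1/(-9925 - 20793)) - 2 = (-1/24874 + 1/(-30718)) - 2 = (-1/24874 - 1/30718) - 2 = -13898/191019883 - 2 = -382053664/191019883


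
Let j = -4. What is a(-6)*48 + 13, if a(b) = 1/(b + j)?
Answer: 41/5 ≈ 8.2000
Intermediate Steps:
a(b) = 1/(-4 + b) (a(b) = 1/(b - 4) = 1/(-4 + b))
a(-6)*48 + 13 = 48/(-4 - 6) + 13 = 48/(-10) + 13 = -⅒*48 + 13 = -24/5 + 13 = 41/5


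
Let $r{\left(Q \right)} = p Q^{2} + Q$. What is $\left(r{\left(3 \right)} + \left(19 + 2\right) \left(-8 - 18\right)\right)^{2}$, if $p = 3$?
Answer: $266256$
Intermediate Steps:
$r{\left(Q \right)} = Q + 3 Q^{2}$ ($r{\left(Q \right)} = 3 Q^{2} + Q = Q + 3 Q^{2}$)
$\left(r{\left(3 \right)} + \left(19 + 2\right) \left(-8 - 18\right)\right)^{2} = \left(3 \left(1 + 3 \cdot 3\right) + \left(19 + 2\right) \left(-8 - 18\right)\right)^{2} = \left(3 \left(1 + 9\right) + 21 \left(-26\right)\right)^{2} = \left(3 \cdot 10 - 546\right)^{2} = \left(30 - 546\right)^{2} = \left(-516\right)^{2} = 266256$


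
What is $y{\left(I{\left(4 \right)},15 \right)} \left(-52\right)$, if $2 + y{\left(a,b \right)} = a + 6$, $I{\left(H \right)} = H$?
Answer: $-416$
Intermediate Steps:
$y{\left(a,b \right)} = 4 + a$ ($y{\left(a,b \right)} = -2 + \left(a + 6\right) = -2 + \left(6 + a\right) = 4 + a$)
$y{\left(I{\left(4 \right)},15 \right)} \left(-52\right) = \left(4 + 4\right) \left(-52\right) = 8 \left(-52\right) = -416$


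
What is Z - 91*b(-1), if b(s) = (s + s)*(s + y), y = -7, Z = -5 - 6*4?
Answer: -1485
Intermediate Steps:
Z = -29 (Z = -5 - 24 = -29)
b(s) = 2*s*(-7 + s) (b(s) = (s + s)*(s - 7) = (2*s)*(-7 + s) = 2*s*(-7 + s))
Z - 91*b(-1) = -29 - 182*(-1)*(-7 - 1) = -29 - 182*(-1)*(-8) = -29 - 91*16 = -29 - 1456 = -1485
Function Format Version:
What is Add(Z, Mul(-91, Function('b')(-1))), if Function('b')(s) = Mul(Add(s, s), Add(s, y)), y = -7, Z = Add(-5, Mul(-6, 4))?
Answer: -1485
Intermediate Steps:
Z = -29 (Z = Add(-5, -24) = -29)
Function('b')(s) = Mul(2, s, Add(-7, s)) (Function('b')(s) = Mul(Add(s, s), Add(s, -7)) = Mul(Mul(2, s), Add(-7, s)) = Mul(2, s, Add(-7, s)))
Add(Z, Mul(-91, Function('b')(-1))) = Add(-29, Mul(-91, Mul(2, -1, Add(-7, -1)))) = Add(-29, Mul(-91, Mul(2, -1, -8))) = Add(-29, Mul(-91, 16)) = Add(-29, -1456) = -1485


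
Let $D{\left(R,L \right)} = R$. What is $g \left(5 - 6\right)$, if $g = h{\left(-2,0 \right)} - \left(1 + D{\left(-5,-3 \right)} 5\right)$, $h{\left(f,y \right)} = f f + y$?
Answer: $-28$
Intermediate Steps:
$h{\left(f,y \right)} = y + f^{2}$ ($h{\left(f,y \right)} = f^{2} + y = y + f^{2}$)
$g = 28$ ($g = \left(0 + \left(-2\right)^{2}\right) - \left(1 - 25\right) = \left(0 + 4\right) - \left(1 - 25\right) = 4 - -24 = 4 + 24 = 28$)
$g \left(5 - 6\right) = 28 \left(5 - 6\right) = 28 \left(-1\right) = -28$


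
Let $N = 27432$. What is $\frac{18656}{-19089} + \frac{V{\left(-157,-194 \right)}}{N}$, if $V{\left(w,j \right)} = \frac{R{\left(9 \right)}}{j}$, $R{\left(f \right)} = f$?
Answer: $- \frac{3677178587}{3762518256} \approx -0.97732$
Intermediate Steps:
$V{\left(w,j \right)} = \frac{9}{j}$
$\frac{18656}{-19089} + \frac{V{\left(-157,-194 \right)}}{N} = \frac{18656}{-19089} + \frac{9 \frac{1}{-194}}{27432} = 18656 \left(- \frac{1}{19089}\right) + 9 \left(- \frac{1}{194}\right) \frac{1}{27432} = - \frac{18656}{19089} - \frac{1}{591312} = - \frac{3677178587}{3762518256}$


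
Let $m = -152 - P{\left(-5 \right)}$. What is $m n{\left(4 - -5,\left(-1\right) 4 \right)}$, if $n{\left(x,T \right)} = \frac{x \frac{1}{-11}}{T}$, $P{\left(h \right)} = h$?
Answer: $- \frac{1323}{44} \approx -30.068$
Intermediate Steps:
$m = -147$ ($m = -152 - -5 = -152 + 5 = -147$)
$n{\left(x,T \right)} = - \frac{x}{11 T}$ ($n{\left(x,T \right)} = \frac{x \left(- \frac{1}{11}\right)}{T} = \frac{\left(- \frac{1}{11}\right) x}{T} = - \frac{x}{11 T}$)
$m n{\left(4 - -5,\left(-1\right) 4 \right)} = - 147 \left(- \frac{4 - -5}{11 \left(\left(-1\right) 4\right)}\right) = - 147 \left(- \frac{4 + 5}{11 \left(-4\right)}\right) = - 147 \left(\left(- \frac{1}{11}\right) 9 \left(- \frac{1}{4}\right)\right) = \left(-147\right) \frac{9}{44} = - \frac{1323}{44}$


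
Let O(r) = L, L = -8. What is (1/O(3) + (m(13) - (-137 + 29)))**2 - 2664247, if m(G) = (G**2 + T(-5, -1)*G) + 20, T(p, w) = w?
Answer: -165354367/64 ≈ -2.5837e+6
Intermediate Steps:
O(r) = -8
m(G) = 20 + G**2 - G (m(G) = (G**2 - G) + 20 = 20 + G**2 - G)
(1/O(3) + (m(13) - (-137 + 29)))**2 - 2664247 = (1/(-8) + ((20 + 13**2 - 1*13) - (-137 + 29)))**2 - 2664247 = (-1/8 + ((20 + 169 - 13) - 1*(-108)))**2 - 2664247 = (-1/8 + (176 + 108))**2 - 2664247 = (-1/8 + 284)**2 - 2664247 = (2271/8)**2 - 2664247 = 5157441/64 - 2664247 = -165354367/64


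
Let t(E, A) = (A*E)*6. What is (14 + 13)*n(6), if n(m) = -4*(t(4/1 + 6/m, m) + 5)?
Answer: -19980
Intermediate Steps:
t(E, A) = 6*A*E
n(m) = -20 - 24*m*(4 + 6/m) (n(m) = -4*(6*m*(4/1 + 6/m) + 5) = -4*(6*m*(4*1 + 6/m) + 5) = -4*(6*m*(4 + 6/m) + 5) = -4*(5 + 6*m*(4 + 6/m)) = -20 - 24*m*(4 + 6/m))
(14 + 13)*n(6) = (14 + 13)*(-164 - 96*6) = 27*(-164 - 576) = 27*(-740) = -19980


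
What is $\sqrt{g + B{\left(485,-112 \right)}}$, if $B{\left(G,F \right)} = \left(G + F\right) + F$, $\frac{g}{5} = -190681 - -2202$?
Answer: $i \sqrt{942134} \approx 970.64 i$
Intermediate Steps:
$g = -942395$ ($g = 5 \left(-190681 - -2202\right) = 5 \left(-190681 + 2202\right) = 5 \left(-188479\right) = -942395$)
$B{\left(G,F \right)} = G + 2 F$ ($B{\left(G,F \right)} = \left(F + G\right) + F = G + 2 F$)
$\sqrt{g + B{\left(485,-112 \right)}} = \sqrt{-942395 + \left(485 + 2 \left(-112\right)\right)} = \sqrt{-942395 + \left(485 - 224\right)} = \sqrt{-942395 + 261} = \sqrt{-942134} = i \sqrt{942134}$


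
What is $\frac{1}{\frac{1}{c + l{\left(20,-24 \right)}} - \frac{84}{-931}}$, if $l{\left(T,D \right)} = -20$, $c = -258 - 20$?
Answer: $\frac{39634}{3443} \approx 11.511$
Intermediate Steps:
$c = -278$
$\frac{1}{\frac{1}{c + l{\left(20,-24 \right)}} - \frac{84}{-931}} = \frac{1}{\frac{1}{-278 - 20} - \frac{84}{-931}} = \frac{1}{\frac{1}{-298} - - \frac{12}{133}} = \frac{1}{- \frac{1}{298} + \frac{12}{133}} = \frac{1}{\frac{3443}{39634}} = \frac{39634}{3443}$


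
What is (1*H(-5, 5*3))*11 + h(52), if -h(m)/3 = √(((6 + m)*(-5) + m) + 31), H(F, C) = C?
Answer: 165 - 9*I*√23 ≈ 165.0 - 43.162*I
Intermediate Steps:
h(m) = -3*√(1 - 4*m) (h(m) = -3*√(((6 + m)*(-5) + m) + 31) = -3*√(((-30 - 5*m) + m) + 31) = -3*√((-30 - 4*m) + 31) = -3*√(1 - 4*m))
(1*H(-5, 5*3))*11 + h(52) = (1*(5*3))*11 - 3*√(1 - 4*52) = (1*15)*11 - 3*√(1 - 208) = 15*11 - 9*I*√23 = 165 - 9*I*√23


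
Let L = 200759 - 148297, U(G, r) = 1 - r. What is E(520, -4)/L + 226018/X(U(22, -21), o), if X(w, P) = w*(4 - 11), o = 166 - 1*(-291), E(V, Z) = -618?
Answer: -2964362872/2019787 ≈ -1467.7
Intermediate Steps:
o = 457 (o = 166 + 291 = 457)
X(w, P) = -7*w (X(w, P) = w*(-7) = -7*w)
L = 52462
E(520, -4)/L + 226018/X(U(22, -21), o) = -618/52462 + 226018/((-7*(1 - 1*(-21)))) = -618*1/52462 + 226018/((-7*(1 + 21))) = -309/26231 + 226018/((-7*22)) = -309/26231 + 226018/(-154) = -309/26231 + 226018*(-1/154) = -309/26231 - 113009/77 = -2964362872/2019787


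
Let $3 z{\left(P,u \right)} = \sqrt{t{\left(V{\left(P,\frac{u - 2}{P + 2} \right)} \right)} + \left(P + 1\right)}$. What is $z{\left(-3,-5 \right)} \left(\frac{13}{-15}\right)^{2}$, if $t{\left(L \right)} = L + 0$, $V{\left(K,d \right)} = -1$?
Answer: $\frac{169 i \sqrt{3}}{675} \approx 0.43365 i$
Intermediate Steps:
$t{\left(L \right)} = L$
$z{\left(P,u \right)} = \frac{\sqrt{P}}{3}$ ($z{\left(P,u \right)} = \frac{\sqrt{-1 + \left(P + 1\right)}}{3} = \frac{\sqrt{-1 + \left(1 + P\right)}}{3} = \frac{\sqrt{P}}{3}$)
$z{\left(-3,-5 \right)} \left(\frac{13}{-15}\right)^{2} = \frac{\sqrt{-3}}{3} \left(\frac{13}{-15}\right)^{2} = \frac{i \sqrt{3}}{3} \left(13 \left(- \frac{1}{15}\right)\right)^{2} = \frac{i \sqrt{3}}{3} \left(- \frac{13}{15}\right)^{2} = \frac{i \sqrt{3}}{3} \cdot \frac{169}{225} = \frac{169 i \sqrt{3}}{675}$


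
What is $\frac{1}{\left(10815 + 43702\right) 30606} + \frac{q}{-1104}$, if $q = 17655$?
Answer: $- \frac{4909700435951}{307012703568} \approx -15.992$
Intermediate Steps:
$\frac{1}{\left(10815 + 43702\right) 30606} + \frac{q}{-1104} = \frac{1}{\left(10815 + 43702\right) 30606} + \frac{17655}{-1104} = \frac{1}{54517} \cdot \frac{1}{30606} + 17655 \left(- \frac{1}{1104}\right) = \frac{1}{54517} \cdot \frac{1}{30606} - \frac{5885}{368} = \frac{1}{1668547302} - \frac{5885}{368} = - \frac{4909700435951}{307012703568}$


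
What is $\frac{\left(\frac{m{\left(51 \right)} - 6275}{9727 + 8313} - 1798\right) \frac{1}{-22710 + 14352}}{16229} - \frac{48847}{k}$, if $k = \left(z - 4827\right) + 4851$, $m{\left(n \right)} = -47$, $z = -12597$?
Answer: $\frac{258718844497123}{66592849740120} \approx 3.8851$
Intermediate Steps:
$k = -12573$ ($k = \left(-12597 - 4827\right) + 4851 = -17424 + 4851 = -12573$)
$\frac{\left(\frac{m{\left(51 \right)} - 6275}{9727 + 8313} - 1798\right) \frac{1}{-22710 + 14352}}{16229} - \frac{48847}{k} = \frac{\left(\frac{-47 - 6275}{9727 + 8313} - 1798\right) \frac{1}{-22710 + 14352}}{16229} - \frac{48847}{-12573} = \frac{- \frac{6322}{18040} - 1798}{-8358} \cdot \frac{1}{16229} - - \frac{48847}{12573} = \left(\left(-6322\right) \frac{1}{18040} - 1798\right) \left(- \frac{1}{8358}\right) \frac{1}{16229} + \frac{48847}{12573} = \left(- \frac{3161}{9020} - 1798\right) \left(- \frac{1}{8358}\right) \frac{1}{16229} + \frac{48847}{12573} = \left(- \frac{16221121}{9020}\right) \left(- \frac{1}{8358}\right) \frac{1}{16229} + \frac{48847}{12573} = \frac{2317303}{10769880} \cdot \frac{1}{16229} + \frac{48847}{12573} = \frac{2317303}{174784382520} + \frac{48847}{12573} = \frac{258718844497123}{66592849740120}$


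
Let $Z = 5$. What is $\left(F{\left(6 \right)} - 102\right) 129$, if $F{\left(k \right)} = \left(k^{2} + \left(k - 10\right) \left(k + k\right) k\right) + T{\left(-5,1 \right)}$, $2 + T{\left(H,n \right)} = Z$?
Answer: $-45279$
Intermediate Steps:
$T{\left(H,n \right)} = 3$ ($T{\left(H,n \right)} = -2 + 5 = 3$)
$F{\left(k \right)} = 3 + k^{2} + 2 k^{2} \left(-10 + k\right)$ ($F{\left(k \right)} = \left(k^{2} + \left(k - 10\right) \left(k + k\right) k\right) + 3 = \left(k^{2} + \left(-10 + k\right) 2 k k\right) + 3 = \left(k^{2} + 2 k \left(-10 + k\right) k\right) + 3 = \left(k^{2} + 2 k^{2} \left(-10 + k\right)\right) + 3 = 3 + k^{2} + 2 k^{2} \left(-10 + k\right)$)
$\left(F{\left(6 \right)} - 102\right) 129 = \left(\left(3 - 19 \cdot 6^{2} + 2 \cdot 6^{3}\right) - 102\right) 129 = \left(\left(3 - 684 + 2 \cdot 216\right) - 102\right) 129 = \left(\left(3 - 684 + 432\right) - 102\right) 129 = \left(-249 - 102\right) 129 = \left(-351\right) 129 = -45279$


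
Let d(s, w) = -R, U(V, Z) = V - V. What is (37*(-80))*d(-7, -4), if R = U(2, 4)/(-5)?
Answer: 0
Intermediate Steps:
U(V, Z) = 0
R = 0 (R = 0/(-5) = -1/5*0 = 0)
d(s, w) = 0 (d(s, w) = -1*0 = 0)
(37*(-80))*d(-7, -4) = (37*(-80))*0 = -2960*0 = 0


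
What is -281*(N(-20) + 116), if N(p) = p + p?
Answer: -21356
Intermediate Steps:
N(p) = 2*p
-281*(N(-20) + 116) = -281*(2*(-20) + 116) = -281*(-40 + 116) = -281*76 = -21356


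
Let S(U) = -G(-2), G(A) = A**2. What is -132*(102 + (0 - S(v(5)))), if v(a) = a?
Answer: -13992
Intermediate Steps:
S(U) = -4 (S(U) = -1*(-2)**2 = -1*4 = -4)
-132*(102 + (0 - S(v(5)))) = -132*(102 + (0 - 1*(-4))) = -132*(102 + (0 + 4)) = -132*(102 + 4) = -132*106 = -13992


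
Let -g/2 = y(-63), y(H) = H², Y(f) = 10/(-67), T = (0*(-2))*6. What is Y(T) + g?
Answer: -531856/67 ≈ -7938.1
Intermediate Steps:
T = 0 (T = 0*6 = 0)
Y(f) = -10/67 (Y(f) = 10*(-1/67) = -10/67)
g = -7938 (g = -2*(-63)² = -2*3969 = -7938)
Y(T) + g = -10/67 - 7938 = -531856/67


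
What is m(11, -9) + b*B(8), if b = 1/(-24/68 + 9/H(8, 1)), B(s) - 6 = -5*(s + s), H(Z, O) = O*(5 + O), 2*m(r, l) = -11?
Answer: -5461/78 ≈ -70.013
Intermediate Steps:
m(r, l) = -11/2 (m(r, l) = (1/2)*(-11) = -11/2)
B(s) = 6 - 10*s (B(s) = 6 - 5*(s + s) = 6 - 10*s)
b = 34/39 (b = 1/(-24/68 + 9/((1*(5 + 1)))) = 1/(-24*1/68 + 9/((1*6))) = 1/(-6/17 + 9/6) = 1/(-6/17 + 9*(1/6)) = 1/(-6/17 + 3/2) = 1/(39/34) = 34/39 ≈ 0.87179)
m(11, -9) + b*B(8) = -11/2 + 34*(6 - 10*8)/39 = -11/2 + 34*(6 - 80)/39 = -11/2 + (34/39)*(-74) = -11/2 - 2516/39 = -5461/78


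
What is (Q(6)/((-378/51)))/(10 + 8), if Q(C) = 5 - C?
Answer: 17/2268 ≈ 0.0074956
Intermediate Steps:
(Q(6)/((-378/51)))/(10 + 8) = ((5 - 1*6)/((-378/51)))/(10 + 8) = ((5 - 6)/((-378*1/51)))/18 = -1/(-126/17)*(1/18) = -1*(-17/126)*(1/18) = (17/126)*(1/18) = 17/2268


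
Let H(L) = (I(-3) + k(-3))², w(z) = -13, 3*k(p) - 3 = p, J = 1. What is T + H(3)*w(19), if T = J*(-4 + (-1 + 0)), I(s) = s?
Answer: -122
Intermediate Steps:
k(p) = 1 + p/3
H(L) = 9 (H(L) = (-3 + (1 + (⅓)*(-3)))² = (-3 + (1 - 1))² = (-3 + 0)² = (-3)² = 9)
T = -5 (T = 1*(-4 + (-1 + 0)) = 1*(-4 - 1) = 1*(-5) = -5)
T + H(3)*w(19) = -5 + 9*(-13) = -5 - 117 = -122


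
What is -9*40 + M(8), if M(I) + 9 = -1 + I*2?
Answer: -354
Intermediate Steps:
M(I) = -10 + 2*I (M(I) = -9 + (-1 + I*2) = -9 + (-1 + 2*I) = -10 + 2*I)
-9*40 + M(8) = -9*40 + (-10 + 2*8) = -360 + (-10 + 16) = -360 + 6 = -354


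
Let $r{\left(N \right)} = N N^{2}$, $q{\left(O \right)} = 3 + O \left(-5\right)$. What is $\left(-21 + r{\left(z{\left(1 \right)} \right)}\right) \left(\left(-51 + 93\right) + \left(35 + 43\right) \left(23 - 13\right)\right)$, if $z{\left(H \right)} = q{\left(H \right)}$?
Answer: $-23838$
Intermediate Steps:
$q{\left(O \right)} = 3 - 5 O$
$z{\left(H \right)} = 3 - 5 H$
$r{\left(N \right)} = N^{3}$
$\left(-21 + r{\left(z{\left(1 \right)} \right)}\right) \left(\left(-51 + 93\right) + \left(35 + 43\right) \left(23 - 13\right)\right) = \left(-21 + \left(3 - 5\right)^{3}\right) \left(\left(-51 + 93\right) + \left(35 + 43\right) \left(23 - 13\right)\right) = \left(-21 + \left(3 - 5\right)^{3}\right) \left(42 + 78 \cdot 10\right) = \left(-21 + \left(-2\right)^{3}\right) \left(42 + 780\right) = \left(-21 - 8\right) 822 = \left(-29\right) 822 = -23838$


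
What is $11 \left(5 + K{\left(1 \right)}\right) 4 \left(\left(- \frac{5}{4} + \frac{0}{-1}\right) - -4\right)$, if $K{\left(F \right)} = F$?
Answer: $726$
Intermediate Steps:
$11 \left(5 + K{\left(1 \right)}\right) 4 \left(\left(- \frac{5}{4} + \frac{0}{-1}\right) - -4\right) = 11 \left(5 + 1\right) 4 \left(\left(- \frac{5}{4} + \frac{0}{-1}\right) - -4\right) = 11 \cdot 6 \cdot 4 \left(\left(\left(-5\right) \frac{1}{4} + 0 \left(-1\right)\right) + 4\right) = 11 \cdot 24 \left(\left(- \frac{5}{4} + 0\right) + 4\right) = 264 \left(- \frac{5}{4} + 4\right) = 264 \cdot \frac{11}{4} = 726$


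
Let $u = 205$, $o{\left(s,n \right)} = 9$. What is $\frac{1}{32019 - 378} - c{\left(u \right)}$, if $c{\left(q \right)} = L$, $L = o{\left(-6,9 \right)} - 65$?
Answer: $\frac{1771897}{31641} \approx 56.0$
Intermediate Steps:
$L = -56$ ($L = 9 - 65 = -56$)
$c{\left(q \right)} = -56$
$\frac{1}{32019 - 378} - c{\left(u \right)} = \frac{1}{32019 - 378} - -56 = \frac{1}{32019 - 378} + 56 = \frac{1}{31641} + 56 = \frac{1771897}{31641}$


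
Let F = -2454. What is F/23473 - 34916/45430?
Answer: -66504892/76169885 ≈ -0.87311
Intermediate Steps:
F/23473 - 34916/45430 = -2454/23473 - 34916/45430 = -2454*1/23473 - 34916*1/45430 = -2454/23473 - 2494/3245 = -66504892/76169885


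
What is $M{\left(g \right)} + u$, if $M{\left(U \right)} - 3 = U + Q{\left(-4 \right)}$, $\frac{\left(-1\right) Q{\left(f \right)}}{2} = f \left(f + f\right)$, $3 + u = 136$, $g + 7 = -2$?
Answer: $63$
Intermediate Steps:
$g = -9$ ($g = -7 - 2 = -9$)
$u = 133$ ($u = -3 + 136 = 133$)
$Q{\left(f \right)} = - 4 f^{2}$ ($Q{\left(f \right)} = - 2 f \left(f + f\right) = - 2 f 2 f = - 2 \cdot 2 f^{2} = - 4 f^{2}$)
$M{\left(U \right)} = -61 + U$ ($M{\left(U \right)} = 3 + \left(U - 4 \left(-4\right)^{2}\right) = 3 + \left(U - 64\right) = 3 + \left(-64 + U\right) = -61 + U$)
$M{\left(g \right)} + u = \left(-61 - 9\right) + 133 = -70 + 133 = 63$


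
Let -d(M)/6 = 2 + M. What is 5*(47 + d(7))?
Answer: -35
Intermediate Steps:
d(M) = -12 - 6*M (d(M) = -6*(2 + M) = -12 - 6*M)
5*(47 + d(7)) = 5*(47 + (-12 - 6*7)) = 5*(47 + (-12 - 42)) = 5*(47 - 54) = 5*(-7) = -35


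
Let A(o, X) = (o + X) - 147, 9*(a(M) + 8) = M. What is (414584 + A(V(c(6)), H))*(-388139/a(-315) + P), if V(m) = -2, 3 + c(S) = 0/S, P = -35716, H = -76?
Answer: -475538691991/43 ≈ -1.1059e+10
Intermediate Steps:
c(S) = -3 (c(S) = -3 + 0/S = -3 + 0 = -3)
a(M) = -8 + M/9
A(o, X) = -147 + X + o (A(o, X) = (X + o) - 147 = -147 + X + o)
(414584 + A(V(c(6)), H))*(-388139/a(-315) + P) = (414584 + (-147 - 76 - 2))*(-388139/(-8 + (⅑)*(-315)) - 35716) = (414584 - 225)*(-388139/(-8 - 35) - 35716) = 414359*(-388139/(-43) - 35716) = 414359*(-388139*(-1/43) - 35716) = 414359*(388139/43 - 35716) = 414359*(-1147649/43) = -475538691991/43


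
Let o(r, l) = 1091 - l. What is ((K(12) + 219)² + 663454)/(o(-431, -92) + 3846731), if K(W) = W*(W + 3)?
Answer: 822655/3847914 ≈ 0.21379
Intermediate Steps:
K(W) = W*(3 + W)
((K(12) + 219)² + 663454)/(o(-431, -92) + 3846731) = ((12*(3 + 12) + 219)² + 663454)/((1091 - 1*(-92)) + 3846731) = ((12*15 + 219)² + 663454)/((1091 + 92) + 3846731) = ((180 + 219)² + 663454)/(1183 + 3846731) = (399² + 663454)/3847914 = (159201 + 663454)*(1/3847914) = 822655*(1/3847914) = 822655/3847914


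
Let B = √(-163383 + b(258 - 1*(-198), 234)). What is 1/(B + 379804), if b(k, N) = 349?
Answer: 189902/72125620725 - I*√163034/144251241450 ≈ 2.6329e-6 - 2.7991e-9*I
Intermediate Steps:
B = I*√163034 (B = √(-163383 + 349) = √(-163034) = I*√163034 ≈ 403.77*I)
1/(B + 379804) = 1/(I*√163034 + 379804) = 1/(379804 + I*√163034)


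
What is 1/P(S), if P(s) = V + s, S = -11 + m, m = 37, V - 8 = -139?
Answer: -1/105 ≈ -0.0095238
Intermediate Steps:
V = -131 (V = 8 - 139 = -131)
S = 26 (S = -11 + 37 = 26)
P(s) = -131 + s
1/P(S) = 1/(-131 + 26) = 1/(-105) = -1/105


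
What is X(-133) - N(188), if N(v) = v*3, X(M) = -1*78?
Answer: -642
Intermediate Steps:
X(M) = -78
N(v) = 3*v
X(-133) - N(188) = -78 - 3*188 = -78 - 1*564 = -78 - 564 = -642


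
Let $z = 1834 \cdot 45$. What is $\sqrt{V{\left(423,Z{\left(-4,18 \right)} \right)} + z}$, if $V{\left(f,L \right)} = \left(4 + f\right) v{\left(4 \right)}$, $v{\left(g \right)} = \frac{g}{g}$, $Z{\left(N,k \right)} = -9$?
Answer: $7 \sqrt{1693} \approx 288.02$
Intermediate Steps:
$v{\left(g \right)} = 1$
$V{\left(f,L \right)} = 4 + f$ ($V{\left(f,L \right)} = \left(4 + f\right) 1 = 4 + f$)
$z = 82530$
$\sqrt{V{\left(423,Z{\left(-4,18 \right)} \right)} + z} = \sqrt{\left(4 + 423\right) + 82530} = \sqrt{427 + 82530} = \sqrt{82957} = 7 \sqrt{1693}$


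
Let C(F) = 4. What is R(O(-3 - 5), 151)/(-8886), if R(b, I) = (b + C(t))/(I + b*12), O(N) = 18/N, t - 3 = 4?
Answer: -7/4407456 ≈ -1.5882e-6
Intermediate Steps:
t = 7 (t = 3 + 4 = 7)
R(b, I) = (4 + b)/(I + 12*b) (R(b, I) = (b + 4)/(I + b*12) = (4 + b)/(I + 12*b))
R(O(-3 - 5), 151)/(-8886) = ((4 + 18/(-3 - 5))/(151 + 12*(18/(-3 - 5))))/(-8886) = ((4 + 18/(-8))/(151 + 12*(18/(-8))))*(-1/8886) = ((4 + 18*(-⅛))/(151 + 12*(18*(-⅛))))*(-1/8886) = ((4 - 9/4)/(151 + 12*(-9/4)))*(-1/8886) = ((7/4)/(151 - 27))*(-1/8886) = ((7/4)/124)*(-1/8886) = ((1/124)*(7/4))*(-1/8886) = (7/496)*(-1/8886) = -7/4407456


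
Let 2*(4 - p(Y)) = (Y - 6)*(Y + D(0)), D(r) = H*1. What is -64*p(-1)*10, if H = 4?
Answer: -9280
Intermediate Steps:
D(r) = 4 (D(r) = 4*1 = 4)
p(Y) = 4 - (-6 + Y)*(4 + Y)/2 (p(Y) = 4 - (Y - 6)*(Y + 4)/2 = 4 - (-6 + Y)*(4 + Y)/2)
-64*p(-1)*10 = -64*(16 - 1 - ½*(-1)²)*10 = -64*(16 - 1 - ½*1)*10 = -64*(16 - 1 - ½)*10 = -64*29/2*10 = -928*10 = -9280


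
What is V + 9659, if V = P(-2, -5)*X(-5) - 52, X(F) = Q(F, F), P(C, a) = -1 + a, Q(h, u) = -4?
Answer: 9631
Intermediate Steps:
X(F) = -4
V = -28 (V = (-1 - 5)*(-4) - 52 = -6*(-4) - 52 = 24 - 52 = -28)
V + 9659 = -28 + 9659 = 9631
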